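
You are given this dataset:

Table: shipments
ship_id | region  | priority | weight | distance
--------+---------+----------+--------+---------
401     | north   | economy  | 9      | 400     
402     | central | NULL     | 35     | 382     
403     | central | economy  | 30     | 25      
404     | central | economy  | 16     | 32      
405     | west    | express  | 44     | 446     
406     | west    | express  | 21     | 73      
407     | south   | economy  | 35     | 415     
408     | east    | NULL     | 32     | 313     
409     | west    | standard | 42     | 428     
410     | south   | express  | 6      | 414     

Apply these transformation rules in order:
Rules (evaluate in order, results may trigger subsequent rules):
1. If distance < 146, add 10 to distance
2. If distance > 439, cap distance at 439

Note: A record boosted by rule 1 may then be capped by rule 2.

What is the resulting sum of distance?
2951

Step 1: Apply rule 1 to records with distance < 146
  - 3 records get bonus of 10
  - Of these, 0 records then exceed 439 and get capped
Step 2: Apply rule 2 to records with distance > 439
  - 1 records (original) are capped
Step 3: Calculate final sum = 2951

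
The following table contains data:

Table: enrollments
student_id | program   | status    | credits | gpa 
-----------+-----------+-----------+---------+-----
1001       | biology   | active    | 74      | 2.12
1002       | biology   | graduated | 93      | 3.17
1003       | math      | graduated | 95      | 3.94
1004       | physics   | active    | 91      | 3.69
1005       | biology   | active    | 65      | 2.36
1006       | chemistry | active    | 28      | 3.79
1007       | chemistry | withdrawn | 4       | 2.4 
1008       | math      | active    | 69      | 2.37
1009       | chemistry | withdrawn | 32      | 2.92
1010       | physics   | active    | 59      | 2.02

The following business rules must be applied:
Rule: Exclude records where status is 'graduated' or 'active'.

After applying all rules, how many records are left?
2

Step 1: Count records to exclude
  - 2 (graduated) + 6 (active) = 8 records
Step 2: Total records: 10
Step 3: Remaining = 10 - 8 = 2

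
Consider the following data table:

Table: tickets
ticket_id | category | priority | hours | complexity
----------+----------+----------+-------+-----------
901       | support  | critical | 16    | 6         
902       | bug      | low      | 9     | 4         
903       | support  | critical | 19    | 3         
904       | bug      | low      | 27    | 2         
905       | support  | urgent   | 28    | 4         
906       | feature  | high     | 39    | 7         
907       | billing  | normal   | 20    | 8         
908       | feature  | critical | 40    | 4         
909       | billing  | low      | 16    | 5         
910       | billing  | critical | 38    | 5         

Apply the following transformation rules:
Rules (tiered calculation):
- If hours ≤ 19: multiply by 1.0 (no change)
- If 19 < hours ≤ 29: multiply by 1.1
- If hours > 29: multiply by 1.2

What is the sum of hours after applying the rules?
282.9

Step 1: Tier 1 (hours ≤ 19): 4 records, sum = 60 × 1.0 = 60.0
Step 2: Tier 2 (19 < hours ≤ 29): 3 records, sum = 75 × 1.1 = 82.5
Step 3: Tier 3 (hours > 29): 3 records, sum = 117 × 1.2 = 140.4
Step 4: Final sum = 60.0 + 82.5 + 140.4 = 282.9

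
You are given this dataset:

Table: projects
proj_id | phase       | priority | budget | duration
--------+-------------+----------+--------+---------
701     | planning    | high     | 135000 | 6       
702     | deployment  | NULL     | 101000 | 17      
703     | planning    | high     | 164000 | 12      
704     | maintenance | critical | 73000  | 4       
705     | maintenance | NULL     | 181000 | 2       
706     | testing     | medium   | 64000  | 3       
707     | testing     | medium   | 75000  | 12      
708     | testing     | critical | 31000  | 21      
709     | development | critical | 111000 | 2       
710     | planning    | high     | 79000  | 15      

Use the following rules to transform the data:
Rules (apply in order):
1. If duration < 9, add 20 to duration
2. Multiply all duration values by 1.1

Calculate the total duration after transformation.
213.4

Step 1: Apply Rule 1 - Add 20 to records with duration < 9
  - 5 records affected: 17 + (5 × 20) = 117
  - Unaffected records: 77
  - Sum after Rule 1: 194
Step 2: Apply Rule 2 - Multiply all by 1.1
  - 194 × 1.1 = 213.4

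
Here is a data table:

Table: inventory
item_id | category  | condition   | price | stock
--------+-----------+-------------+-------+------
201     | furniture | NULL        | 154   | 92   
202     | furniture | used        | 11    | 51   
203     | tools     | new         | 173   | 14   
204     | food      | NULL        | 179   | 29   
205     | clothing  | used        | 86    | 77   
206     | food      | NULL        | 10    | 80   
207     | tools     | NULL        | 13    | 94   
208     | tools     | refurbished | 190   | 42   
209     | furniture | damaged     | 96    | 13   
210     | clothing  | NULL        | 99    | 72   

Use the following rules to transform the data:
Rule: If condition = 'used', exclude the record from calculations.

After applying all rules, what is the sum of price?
914

Step 1: Identify records where condition = 'used'
Step 2: The excluded records sum to 97
Step 3: Original total price = 1011
Step 4: Remaining total = 1011 - 97 = 914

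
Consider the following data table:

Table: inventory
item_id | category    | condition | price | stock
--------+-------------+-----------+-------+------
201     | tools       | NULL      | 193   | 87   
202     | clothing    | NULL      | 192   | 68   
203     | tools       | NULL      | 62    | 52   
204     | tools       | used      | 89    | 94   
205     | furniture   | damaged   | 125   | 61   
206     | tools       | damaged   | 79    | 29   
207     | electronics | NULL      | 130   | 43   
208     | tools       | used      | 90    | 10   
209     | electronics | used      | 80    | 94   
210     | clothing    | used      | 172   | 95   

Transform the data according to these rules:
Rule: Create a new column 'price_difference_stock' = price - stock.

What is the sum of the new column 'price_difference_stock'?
579

Step 1: For each record, compute price - stock
Example calculations:
  193 - 87 = 106
  192 - 68 = 124
  62 - 52 = 10
  ...
Step 2: Sum all derived values
Step 3: Total = 579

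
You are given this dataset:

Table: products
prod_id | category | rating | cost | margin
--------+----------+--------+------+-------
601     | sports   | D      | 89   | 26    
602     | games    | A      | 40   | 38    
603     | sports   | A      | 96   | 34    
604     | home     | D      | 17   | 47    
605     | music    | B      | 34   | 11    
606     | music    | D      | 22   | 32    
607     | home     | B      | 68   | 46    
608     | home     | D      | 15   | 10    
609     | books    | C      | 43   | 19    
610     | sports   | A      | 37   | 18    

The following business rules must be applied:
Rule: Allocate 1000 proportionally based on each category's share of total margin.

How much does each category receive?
books: 67.62, games: 135.23, home: 366.55, music: 153.02, sports: 277.58

Step 1: Calculate total margin = 281
Step 2: Calculate each category's proportion:
  books: 19/281 = 6.76% → 67.62
  games: 38/281 = 13.52% → 135.23
  home: 103/281 = 36.65% → 366.55
  music: 43/281 = 15.30% → 153.02
  sports: 78/281 = 27.76% → 277.58
Step 3: Verify: sum of allocations ≈ 1000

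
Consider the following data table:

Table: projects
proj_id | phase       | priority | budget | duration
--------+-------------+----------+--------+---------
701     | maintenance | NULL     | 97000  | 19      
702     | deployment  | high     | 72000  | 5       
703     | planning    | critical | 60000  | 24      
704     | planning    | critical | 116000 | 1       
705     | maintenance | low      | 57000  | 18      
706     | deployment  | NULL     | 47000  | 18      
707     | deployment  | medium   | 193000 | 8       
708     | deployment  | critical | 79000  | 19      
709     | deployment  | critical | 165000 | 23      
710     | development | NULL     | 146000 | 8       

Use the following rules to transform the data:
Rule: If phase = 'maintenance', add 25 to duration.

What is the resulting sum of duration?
193

Step 1: Count records where phase = 'maintenance': 2
Step 2: Total bonus added: 2 × 25 = 50
Step 3: Original sum of duration: 143
Step 4: Final sum = 143 + 50 = 193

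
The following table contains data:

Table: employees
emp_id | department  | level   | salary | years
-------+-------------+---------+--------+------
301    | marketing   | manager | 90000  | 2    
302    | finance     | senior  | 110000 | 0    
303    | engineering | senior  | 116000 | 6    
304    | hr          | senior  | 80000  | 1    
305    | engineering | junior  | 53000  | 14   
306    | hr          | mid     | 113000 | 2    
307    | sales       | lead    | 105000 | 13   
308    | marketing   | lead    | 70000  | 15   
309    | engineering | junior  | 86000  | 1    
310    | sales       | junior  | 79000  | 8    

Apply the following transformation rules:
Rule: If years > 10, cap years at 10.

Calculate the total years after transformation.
50

Step 1: 3 records have years > 10
Step 2: These records originally summed to 42
Step 3: After capping: 3 × 10 = 30
Step 4: Unaffected records sum: 20
Step 5: Final sum = 30 + 20 = 50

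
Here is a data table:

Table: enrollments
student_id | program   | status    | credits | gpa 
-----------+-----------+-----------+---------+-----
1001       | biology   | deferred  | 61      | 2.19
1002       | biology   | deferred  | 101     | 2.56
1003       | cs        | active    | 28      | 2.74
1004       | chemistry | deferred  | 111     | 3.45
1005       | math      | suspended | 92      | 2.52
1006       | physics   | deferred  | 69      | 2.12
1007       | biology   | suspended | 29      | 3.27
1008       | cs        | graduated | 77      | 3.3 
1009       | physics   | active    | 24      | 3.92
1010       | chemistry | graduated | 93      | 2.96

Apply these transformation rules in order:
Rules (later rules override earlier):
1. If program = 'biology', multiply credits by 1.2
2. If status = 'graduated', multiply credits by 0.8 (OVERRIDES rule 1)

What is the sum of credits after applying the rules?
689.2

Step 1: Rule 2 takes priority for records with status = 'graduated'
  - 2 records: 170 × 0.8 = 136.0
Step 2: Rule 1 applies to remaining records with program = 'biology'
  - 3 records: 191 × 1.2 = 229.2
Step 3: Other records unchanged: 324
Step 4: Final sum = 136.0 + 229.2 + 324 = 689.2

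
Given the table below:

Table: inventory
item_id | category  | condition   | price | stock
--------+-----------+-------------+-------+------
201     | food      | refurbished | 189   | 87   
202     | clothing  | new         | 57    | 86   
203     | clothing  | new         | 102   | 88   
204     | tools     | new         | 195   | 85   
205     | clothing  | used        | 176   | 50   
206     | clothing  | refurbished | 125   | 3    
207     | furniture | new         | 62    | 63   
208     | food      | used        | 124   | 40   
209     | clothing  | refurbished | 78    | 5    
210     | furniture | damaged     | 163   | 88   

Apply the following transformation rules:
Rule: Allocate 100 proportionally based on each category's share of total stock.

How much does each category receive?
clothing: 38.99, food: 21.34, furniture: 25.38, tools: 14.29

Step 1: Calculate total stock = 595
Step 2: Calculate each category's proportion:
  clothing: 232/595 = 38.99% → 38.99
  food: 127/595 = 21.34% → 21.34
  furniture: 151/595 = 25.38% → 25.38
  tools: 85/595 = 14.29% → 14.29
Step 3: Verify: sum of allocations ≈ 100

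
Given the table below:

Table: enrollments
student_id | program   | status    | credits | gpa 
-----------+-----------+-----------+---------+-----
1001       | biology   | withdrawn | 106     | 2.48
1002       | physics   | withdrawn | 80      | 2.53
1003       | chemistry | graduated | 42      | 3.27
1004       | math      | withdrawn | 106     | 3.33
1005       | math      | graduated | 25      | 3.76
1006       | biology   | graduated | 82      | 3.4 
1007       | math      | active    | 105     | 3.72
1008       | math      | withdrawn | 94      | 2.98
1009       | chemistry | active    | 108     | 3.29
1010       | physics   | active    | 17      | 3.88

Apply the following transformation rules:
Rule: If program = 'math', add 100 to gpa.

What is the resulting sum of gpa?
432.64

Step 1: Count records where program = 'math': 4
Step 2: Total bonus added: 4 × 100 = 400
Step 3: Original sum of gpa: 32.64
Step 4: Final sum = 32.64 + 400 = 432.64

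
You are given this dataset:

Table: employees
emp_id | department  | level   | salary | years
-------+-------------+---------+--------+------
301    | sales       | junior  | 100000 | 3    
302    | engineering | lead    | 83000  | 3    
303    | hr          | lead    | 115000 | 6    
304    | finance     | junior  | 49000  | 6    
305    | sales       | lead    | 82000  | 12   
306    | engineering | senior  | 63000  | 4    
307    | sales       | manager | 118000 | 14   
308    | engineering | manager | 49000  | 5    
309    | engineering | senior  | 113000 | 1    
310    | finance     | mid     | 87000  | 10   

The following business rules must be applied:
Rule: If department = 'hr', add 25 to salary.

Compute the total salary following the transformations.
859025

Step 1: Count records where department = 'hr': 1
Step 2: Total bonus added: 1 × 25 = 25
Step 3: Original sum of salary: 859000
Step 4: Final sum = 859000 + 25 = 859025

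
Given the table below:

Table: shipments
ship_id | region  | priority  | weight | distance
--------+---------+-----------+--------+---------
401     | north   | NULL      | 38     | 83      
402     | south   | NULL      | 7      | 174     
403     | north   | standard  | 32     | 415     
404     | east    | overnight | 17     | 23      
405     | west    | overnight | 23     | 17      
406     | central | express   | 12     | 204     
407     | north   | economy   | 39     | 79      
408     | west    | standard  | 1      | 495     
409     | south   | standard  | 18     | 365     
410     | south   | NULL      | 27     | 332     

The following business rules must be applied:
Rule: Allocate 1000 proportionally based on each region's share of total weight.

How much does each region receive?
central: 56.07, east: 79.44, north: 509.35, south: 242.99, west: 112.15

Step 1: Calculate total weight = 214
Step 2: Calculate each region's proportion:
  central: 12/214 = 5.61% → 56.07
  east: 17/214 = 7.94% → 79.44
  north: 109/214 = 50.93% → 509.35
  south: 52/214 = 24.30% → 242.99
  west: 24/214 = 11.21% → 112.15
Step 3: Verify: sum of allocations ≈ 1000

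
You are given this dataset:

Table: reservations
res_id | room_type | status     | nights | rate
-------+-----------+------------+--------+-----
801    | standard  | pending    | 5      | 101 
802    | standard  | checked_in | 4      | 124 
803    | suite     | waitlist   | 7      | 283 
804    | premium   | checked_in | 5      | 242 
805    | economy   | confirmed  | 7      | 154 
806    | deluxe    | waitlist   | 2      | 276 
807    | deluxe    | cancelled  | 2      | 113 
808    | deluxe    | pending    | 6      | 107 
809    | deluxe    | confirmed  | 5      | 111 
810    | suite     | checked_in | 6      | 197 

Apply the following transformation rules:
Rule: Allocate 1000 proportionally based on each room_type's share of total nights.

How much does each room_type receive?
deluxe: 306.12, economy: 142.86, premium: 102.04, standard: 183.67, suite: 265.31

Step 1: Calculate total nights = 49
Step 2: Calculate each room_type's proportion:
  deluxe: 15/49 = 30.61% → 306.12
  economy: 7/49 = 14.29% → 142.86
  premium: 5/49 = 10.20% → 102.04
  standard: 9/49 = 18.37% → 183.67
  suite: 13/49 = 26.53% → 265.31
Step 3: Verify: sum of allocations ≈ 1000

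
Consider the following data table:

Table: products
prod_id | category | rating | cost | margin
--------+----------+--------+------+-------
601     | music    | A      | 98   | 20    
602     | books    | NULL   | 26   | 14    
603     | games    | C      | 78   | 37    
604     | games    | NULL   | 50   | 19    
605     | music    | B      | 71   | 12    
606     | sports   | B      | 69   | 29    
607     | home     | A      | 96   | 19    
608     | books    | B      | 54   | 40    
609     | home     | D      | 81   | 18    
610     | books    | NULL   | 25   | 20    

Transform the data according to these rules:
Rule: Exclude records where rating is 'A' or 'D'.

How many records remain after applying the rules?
7

Step 1: Count records to exclude
  - 2 (A) + 1 (D) = 3 records
Step 2: Total records: 10
Step 3: Remaining = 10 - 3 = 7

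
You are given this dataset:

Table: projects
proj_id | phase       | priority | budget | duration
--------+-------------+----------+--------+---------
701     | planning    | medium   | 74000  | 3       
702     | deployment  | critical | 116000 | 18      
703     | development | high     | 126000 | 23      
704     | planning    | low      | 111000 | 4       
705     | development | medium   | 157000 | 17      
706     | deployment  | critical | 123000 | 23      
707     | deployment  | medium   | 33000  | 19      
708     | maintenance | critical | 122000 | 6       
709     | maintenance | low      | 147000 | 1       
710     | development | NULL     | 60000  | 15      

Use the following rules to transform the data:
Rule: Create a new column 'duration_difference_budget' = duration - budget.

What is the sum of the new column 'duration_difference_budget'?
-1068871

Step 1: For each record, compute duration - budget
Example calculations:
  3 - 74000 = -73997
  18 - 116000 = -115982
  23 - 126000 = -125977
  ...
Step 2: Sum all derived values
Step 3: Total = -1068871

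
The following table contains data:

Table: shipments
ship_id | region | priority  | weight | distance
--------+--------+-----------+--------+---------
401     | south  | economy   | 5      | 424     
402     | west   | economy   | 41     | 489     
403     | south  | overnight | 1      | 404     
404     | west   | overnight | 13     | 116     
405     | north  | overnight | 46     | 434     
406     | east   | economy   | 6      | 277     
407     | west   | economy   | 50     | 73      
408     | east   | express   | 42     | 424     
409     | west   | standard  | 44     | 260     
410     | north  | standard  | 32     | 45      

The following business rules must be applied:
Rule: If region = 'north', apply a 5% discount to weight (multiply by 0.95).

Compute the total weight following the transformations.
276.1

Step 1: Records with region = 'north' have total weight = 78
Step 2: Apply multiplier: 78 × 0.95 = 74.1
Step 3: Other records total: 202
Step 4: Final sum = 74.1 + 202 = 276.1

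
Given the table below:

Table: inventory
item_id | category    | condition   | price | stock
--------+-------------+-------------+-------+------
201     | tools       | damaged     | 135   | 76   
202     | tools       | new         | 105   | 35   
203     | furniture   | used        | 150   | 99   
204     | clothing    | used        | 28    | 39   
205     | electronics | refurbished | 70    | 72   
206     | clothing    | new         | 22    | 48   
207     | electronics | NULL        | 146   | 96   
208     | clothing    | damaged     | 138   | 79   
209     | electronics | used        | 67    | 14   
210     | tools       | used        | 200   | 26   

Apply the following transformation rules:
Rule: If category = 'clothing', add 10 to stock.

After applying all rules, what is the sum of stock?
614

Step 1: Count records where category = 'clothing': 3
Step 2: Total bonus added: 3 × 10 = 30
Step 3: Original sum of stock: 584
Step 4: Final sum = 584 + 30 = 614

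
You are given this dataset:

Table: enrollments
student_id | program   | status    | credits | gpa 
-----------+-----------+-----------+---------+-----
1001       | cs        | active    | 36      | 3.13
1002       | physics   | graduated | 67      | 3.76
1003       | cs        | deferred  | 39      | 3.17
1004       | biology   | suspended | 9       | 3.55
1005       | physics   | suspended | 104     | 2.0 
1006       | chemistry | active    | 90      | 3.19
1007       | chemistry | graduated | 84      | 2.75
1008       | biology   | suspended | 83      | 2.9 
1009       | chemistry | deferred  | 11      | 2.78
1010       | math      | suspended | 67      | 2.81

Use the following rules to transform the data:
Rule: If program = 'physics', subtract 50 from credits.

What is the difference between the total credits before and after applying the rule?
100

Step 1: Original sum of credits = 590
Step 2: 2 records have program = 'physics'
Step 3: Each affected record changes by -50
Step 4: Total change = 2 × -50 = -100
Step 5: New sum = 590 + -100 = 490
Step 6: Difference = |490 - 590| = 100
        (Sum decreased by 100)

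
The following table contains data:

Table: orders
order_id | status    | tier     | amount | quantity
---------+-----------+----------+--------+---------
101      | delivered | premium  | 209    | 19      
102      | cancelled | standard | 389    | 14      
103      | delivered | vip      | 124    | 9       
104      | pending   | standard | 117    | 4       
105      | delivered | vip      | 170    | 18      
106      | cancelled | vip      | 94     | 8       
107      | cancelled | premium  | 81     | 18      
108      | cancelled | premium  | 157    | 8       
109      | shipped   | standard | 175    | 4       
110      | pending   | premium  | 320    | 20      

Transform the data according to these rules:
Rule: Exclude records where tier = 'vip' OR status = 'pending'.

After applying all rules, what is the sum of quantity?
63

Step 1: Find records where tier = 'vip' OR status = 'pending'
Step 2: 5 records match, summing to 59
Step 3: Original sum: 122
Step 4: Remaining sum = 122 - 59 = 63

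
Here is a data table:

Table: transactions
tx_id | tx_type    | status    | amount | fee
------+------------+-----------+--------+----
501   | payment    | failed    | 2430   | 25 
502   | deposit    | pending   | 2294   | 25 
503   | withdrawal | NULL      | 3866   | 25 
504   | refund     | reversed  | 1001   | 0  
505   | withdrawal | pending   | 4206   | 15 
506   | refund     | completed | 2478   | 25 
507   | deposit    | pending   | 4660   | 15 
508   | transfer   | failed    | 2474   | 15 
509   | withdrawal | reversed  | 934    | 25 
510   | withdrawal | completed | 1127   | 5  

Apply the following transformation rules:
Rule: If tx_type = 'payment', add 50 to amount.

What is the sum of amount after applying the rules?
25520

Step 1: Count records where tx_type = 'payment': 1
Step 2: Total bonus added: 1 × 50 = 50
Step 3: Original sum of amount: 25470
Step 4: Final sum = 25470 + 50 = 25520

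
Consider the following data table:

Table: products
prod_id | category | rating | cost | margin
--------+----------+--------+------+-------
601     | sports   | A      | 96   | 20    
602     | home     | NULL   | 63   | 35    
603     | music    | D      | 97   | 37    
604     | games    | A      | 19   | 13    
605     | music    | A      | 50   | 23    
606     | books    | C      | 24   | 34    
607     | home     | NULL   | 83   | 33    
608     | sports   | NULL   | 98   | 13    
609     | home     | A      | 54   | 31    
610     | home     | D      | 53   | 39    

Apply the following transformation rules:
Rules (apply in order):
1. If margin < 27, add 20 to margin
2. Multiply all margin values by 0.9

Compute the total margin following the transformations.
322.2

Step 1: Apply Rule 1 - Add 20 to records with margin < 27
  - 4 records affected: 69 + (4 × 20) = 149
  - Unaffected records: 209
  - Sum after Rule 1: 358
Step 2: Apply Rule 2 - Multiply all by 0.9
  - 358 × 0.9 = 322.2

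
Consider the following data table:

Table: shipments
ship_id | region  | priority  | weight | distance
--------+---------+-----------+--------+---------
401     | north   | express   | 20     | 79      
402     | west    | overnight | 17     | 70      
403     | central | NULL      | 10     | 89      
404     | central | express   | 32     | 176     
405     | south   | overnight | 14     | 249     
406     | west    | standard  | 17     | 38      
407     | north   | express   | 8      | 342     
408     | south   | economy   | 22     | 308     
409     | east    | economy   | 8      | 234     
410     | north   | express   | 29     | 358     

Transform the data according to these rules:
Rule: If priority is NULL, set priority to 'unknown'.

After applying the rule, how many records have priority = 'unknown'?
1

Step 1: Count records where priority IS NULL
Step 2: Found 1 records with NULL priority
Step 3: These records will have priority set to 'unknown'
Step 4: Records already having priority = 'unknown': 0
Step 5: Answer: 1 + 0 = 1 records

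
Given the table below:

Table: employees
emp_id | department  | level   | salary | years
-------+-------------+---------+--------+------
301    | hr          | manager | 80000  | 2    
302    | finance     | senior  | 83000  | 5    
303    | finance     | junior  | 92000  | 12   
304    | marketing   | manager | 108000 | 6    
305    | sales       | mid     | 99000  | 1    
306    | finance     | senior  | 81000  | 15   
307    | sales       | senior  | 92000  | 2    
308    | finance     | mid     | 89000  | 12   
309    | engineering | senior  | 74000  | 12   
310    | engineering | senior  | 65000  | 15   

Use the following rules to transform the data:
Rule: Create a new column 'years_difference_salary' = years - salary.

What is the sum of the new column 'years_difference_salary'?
-862918

Step 1: For each record, compute years - salary
Example calculations:
  2 - 80000 = -79998
  5 - 83000 = -82995
  12 - 92000 = -91988
  ...
Step 2: Sum all derived values
Step 3: Total = -862918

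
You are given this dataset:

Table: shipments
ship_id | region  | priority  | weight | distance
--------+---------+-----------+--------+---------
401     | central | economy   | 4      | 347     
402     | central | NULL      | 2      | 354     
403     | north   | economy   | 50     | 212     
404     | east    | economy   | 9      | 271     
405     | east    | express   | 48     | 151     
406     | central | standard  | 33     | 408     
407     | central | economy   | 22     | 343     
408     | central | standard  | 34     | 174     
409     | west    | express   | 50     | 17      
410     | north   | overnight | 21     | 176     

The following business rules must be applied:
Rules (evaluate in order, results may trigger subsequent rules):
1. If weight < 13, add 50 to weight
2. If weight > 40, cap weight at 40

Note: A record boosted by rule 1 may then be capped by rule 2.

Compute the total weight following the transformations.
350

Step 1: Apply rule 1 to records with weight < 13
  - 3 records get bonus of 50
  - Of these, 3 records then exceed 40 and get capped
Step 2: Apply rule 2 to records with weight > 40
  - 3 records (original) are capped
Step 3: Calculate final sum = 350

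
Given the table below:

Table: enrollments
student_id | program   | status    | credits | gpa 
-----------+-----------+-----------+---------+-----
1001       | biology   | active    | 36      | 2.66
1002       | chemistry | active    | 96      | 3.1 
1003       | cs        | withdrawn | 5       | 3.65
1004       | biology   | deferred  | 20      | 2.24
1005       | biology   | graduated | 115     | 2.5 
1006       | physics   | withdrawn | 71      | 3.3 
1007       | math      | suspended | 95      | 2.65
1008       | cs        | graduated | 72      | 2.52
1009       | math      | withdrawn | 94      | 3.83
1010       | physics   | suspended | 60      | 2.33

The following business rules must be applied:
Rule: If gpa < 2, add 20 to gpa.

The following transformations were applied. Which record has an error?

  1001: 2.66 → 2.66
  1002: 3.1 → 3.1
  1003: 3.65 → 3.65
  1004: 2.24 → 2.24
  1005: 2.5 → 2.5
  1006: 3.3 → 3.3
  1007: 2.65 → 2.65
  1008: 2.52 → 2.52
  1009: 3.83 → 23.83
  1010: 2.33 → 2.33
Record 1009 has an error. The correct transformed value should be 3.83, not 23.83.

Step 1: Check each record against the rule
Step 2: Record 1009 has gpa = 3.83
Step 3: Since 3.83 >= 2, the bonus should not have been applied
Step 4: Correct value = 3.83, but claimed value = 23.83
Conclusion: Record 1009 has the error.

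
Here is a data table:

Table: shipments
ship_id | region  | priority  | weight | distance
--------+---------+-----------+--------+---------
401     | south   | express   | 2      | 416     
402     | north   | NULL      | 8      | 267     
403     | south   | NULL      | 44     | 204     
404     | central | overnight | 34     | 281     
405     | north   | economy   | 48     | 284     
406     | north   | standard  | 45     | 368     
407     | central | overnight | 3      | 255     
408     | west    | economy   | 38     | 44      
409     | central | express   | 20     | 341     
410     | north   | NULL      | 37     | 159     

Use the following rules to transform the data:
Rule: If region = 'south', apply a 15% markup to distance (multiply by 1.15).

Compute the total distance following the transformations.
2712.0

Step 1: Records with region = 'south' have total distance = 620
Step 2: Apply multiplier: 620 × 1.15 = 713.0
Step 3: Other records total: 1999
Step 4: Final sum = 713.0 + 1999 = 2712.0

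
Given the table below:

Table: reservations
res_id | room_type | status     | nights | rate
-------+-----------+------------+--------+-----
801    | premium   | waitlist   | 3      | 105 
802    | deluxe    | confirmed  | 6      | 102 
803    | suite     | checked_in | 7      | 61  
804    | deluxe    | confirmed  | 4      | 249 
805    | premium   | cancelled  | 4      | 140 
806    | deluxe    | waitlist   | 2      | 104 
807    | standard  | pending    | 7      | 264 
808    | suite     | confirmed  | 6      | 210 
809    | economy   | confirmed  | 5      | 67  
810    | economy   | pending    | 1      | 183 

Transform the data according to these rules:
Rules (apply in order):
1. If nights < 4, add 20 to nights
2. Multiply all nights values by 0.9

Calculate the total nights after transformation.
94.5

Step 1: Apply Rule 1 - Add 20 to records with nights < 4
  - 3 records affected: 6 + (3 × 20) = 66
  - Unaffected records: 39
  - Sum after Rule 1: 105
Step 2: Apply Rule 2 - Multiply all by 0.9
  - 105 × 0.9 = 94.5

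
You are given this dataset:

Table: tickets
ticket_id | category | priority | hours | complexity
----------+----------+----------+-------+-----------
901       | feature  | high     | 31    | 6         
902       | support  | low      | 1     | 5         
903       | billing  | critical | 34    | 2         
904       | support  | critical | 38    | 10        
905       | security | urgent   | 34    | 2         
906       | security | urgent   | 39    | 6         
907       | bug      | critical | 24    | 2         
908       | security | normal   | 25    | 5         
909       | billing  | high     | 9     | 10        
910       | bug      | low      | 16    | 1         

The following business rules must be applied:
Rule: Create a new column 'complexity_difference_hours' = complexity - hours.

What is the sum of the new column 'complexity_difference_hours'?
-202

Step 1: For each record, compute complexity - hours
Example calculations:
  6 - 31 = -25
  5 - 1 = 4
  2 - 34 = -32
  ...
Step 2: Sum all derived values
Step 3: Total = -202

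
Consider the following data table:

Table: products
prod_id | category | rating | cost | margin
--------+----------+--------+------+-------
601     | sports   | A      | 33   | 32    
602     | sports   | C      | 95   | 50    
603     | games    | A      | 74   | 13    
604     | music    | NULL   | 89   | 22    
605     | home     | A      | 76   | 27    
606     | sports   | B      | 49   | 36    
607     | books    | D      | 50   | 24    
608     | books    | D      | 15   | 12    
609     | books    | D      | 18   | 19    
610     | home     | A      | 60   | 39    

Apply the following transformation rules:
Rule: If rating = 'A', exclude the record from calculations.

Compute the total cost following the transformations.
316

Step 1: Identify records where rating = 'A'
Step 2: The excluded records sum to 243
Step 3: Original total cost = 559
Step 4: Remaining total = 559 - 243 = 316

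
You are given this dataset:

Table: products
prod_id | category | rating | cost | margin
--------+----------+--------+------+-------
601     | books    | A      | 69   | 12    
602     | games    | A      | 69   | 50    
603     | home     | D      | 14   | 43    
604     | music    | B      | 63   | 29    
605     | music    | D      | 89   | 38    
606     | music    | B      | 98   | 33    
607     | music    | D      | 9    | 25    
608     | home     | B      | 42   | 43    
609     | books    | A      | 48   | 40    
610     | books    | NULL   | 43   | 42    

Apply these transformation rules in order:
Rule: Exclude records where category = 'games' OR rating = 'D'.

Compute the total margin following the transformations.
199

Step 1: Find records where category = 'games' OR rating = 'D'
Step 2: 4 records match, summing to 156
Step 3: Original sum: 355
Step 4: Remaining sum = 355 - 156 = 199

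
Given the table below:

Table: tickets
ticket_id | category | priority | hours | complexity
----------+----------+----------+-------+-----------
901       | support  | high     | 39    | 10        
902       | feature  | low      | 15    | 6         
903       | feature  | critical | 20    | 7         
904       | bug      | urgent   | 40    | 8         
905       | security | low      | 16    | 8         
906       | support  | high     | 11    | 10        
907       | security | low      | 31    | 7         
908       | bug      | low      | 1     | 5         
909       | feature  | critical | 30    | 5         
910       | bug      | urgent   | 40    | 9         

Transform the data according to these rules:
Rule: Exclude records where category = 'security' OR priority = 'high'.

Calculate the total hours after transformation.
146

Step 1: Find records where category = 'security' OR priority = 'high'
Step 2: 4 records match, summing to 97
Step 3: Original sum: 243
Step 4: Remaining sum = 243 - 97 = 146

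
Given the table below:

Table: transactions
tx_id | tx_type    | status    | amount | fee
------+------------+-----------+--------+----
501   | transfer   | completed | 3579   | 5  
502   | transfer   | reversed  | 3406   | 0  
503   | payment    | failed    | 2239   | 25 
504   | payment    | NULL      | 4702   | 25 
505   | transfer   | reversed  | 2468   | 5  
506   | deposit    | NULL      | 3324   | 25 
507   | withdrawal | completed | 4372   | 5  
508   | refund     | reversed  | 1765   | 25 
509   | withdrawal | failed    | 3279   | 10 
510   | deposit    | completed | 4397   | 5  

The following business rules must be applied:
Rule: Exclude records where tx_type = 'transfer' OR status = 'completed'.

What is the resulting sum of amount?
15309

Step 1: Find records where tx_type = 'transfer' OR status = 'completed'
Step 2: 5 records match, summing to 18222
Step 3: Original sum: 33531
Step 4: Remaining sum = 33531 - 18222 = 15309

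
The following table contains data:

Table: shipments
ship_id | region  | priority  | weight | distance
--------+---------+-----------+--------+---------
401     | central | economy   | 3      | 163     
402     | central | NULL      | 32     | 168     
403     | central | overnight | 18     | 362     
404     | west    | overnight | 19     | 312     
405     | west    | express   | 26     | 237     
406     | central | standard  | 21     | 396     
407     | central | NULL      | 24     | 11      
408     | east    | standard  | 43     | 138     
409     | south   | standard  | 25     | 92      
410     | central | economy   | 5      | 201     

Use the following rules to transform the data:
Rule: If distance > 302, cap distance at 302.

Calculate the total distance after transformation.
1916

Step 1: 3 records have distance > 302
Step 2: These records originally summed to 1070
Step 3: After capping: 3 × 302 = 906
Step 4: Unaffected records sum: 1010
Step 5: Final sum = 906 + 1010 = 1916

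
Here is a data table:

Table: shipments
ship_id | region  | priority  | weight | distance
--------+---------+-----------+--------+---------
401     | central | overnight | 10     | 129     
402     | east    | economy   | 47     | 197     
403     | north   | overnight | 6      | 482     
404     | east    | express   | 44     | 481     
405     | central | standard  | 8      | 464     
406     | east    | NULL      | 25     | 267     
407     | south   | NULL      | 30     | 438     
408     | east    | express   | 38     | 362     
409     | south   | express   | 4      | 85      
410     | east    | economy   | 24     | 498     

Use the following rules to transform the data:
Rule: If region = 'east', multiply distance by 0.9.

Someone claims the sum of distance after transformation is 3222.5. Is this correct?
Yes, the result is correct.

Step 1: Calculate the correct sum after transformation
Step 2: Apply multiplier 0.9 to records where region = 'east'
Step 3: Correct result = 3222.5
Step 4: Claimed result = 3222.5
Step 5: 3222.5 = 3222.5 ✓
Conclusion: The claimed result is correct.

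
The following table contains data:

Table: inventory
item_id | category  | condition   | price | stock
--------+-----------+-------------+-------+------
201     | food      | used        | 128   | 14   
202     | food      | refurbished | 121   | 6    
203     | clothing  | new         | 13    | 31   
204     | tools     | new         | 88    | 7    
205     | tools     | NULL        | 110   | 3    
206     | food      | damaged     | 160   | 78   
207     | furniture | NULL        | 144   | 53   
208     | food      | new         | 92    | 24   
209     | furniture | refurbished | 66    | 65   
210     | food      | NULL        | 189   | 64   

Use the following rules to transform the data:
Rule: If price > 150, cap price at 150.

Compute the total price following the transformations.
1062

Step 1: 2 records have price > 150
Step 2: These records originally summed to 349
Step 3: After capping: 2 × 150 = 300
Step 4: Unaffected records sum: 762
Step 5: Final sum = 300 + 762 = 1062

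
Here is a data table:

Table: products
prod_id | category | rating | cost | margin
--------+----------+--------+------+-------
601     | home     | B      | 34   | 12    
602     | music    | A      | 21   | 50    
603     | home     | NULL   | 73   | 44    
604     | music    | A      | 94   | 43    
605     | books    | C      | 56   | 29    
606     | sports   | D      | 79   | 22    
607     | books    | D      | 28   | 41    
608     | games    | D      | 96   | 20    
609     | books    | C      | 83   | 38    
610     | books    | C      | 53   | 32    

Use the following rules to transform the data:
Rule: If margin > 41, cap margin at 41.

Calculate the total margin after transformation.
317

Step 1: 3 records have margin > 41
Step 2: These records originally summed to 137
Step 3: After capping: 3 × 41 = 123
Step 4: Unaffected records sum: 194
Step 5: Final sum = 123 + 194 = 317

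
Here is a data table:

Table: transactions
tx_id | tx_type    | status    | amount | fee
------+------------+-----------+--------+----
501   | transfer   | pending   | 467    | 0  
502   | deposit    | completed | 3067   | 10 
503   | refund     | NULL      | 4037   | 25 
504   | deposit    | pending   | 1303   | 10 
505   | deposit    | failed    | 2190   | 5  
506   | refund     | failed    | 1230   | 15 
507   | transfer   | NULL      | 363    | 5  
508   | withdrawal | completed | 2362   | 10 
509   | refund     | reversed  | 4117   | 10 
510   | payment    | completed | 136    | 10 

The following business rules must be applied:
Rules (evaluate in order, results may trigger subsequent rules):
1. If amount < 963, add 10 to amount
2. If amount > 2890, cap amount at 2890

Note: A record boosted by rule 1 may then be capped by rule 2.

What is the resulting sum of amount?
16751

Step 1: Apply rule 1 to records with amount < 963
  - 3 records get bonus of 10
  - Of these, 0 records then exceed 2890 and get capped
Step 2: Apply rule 2 to records with amount > 2890
  - 3 records (original) are capped
Step 3: Calculate final sum = 16751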